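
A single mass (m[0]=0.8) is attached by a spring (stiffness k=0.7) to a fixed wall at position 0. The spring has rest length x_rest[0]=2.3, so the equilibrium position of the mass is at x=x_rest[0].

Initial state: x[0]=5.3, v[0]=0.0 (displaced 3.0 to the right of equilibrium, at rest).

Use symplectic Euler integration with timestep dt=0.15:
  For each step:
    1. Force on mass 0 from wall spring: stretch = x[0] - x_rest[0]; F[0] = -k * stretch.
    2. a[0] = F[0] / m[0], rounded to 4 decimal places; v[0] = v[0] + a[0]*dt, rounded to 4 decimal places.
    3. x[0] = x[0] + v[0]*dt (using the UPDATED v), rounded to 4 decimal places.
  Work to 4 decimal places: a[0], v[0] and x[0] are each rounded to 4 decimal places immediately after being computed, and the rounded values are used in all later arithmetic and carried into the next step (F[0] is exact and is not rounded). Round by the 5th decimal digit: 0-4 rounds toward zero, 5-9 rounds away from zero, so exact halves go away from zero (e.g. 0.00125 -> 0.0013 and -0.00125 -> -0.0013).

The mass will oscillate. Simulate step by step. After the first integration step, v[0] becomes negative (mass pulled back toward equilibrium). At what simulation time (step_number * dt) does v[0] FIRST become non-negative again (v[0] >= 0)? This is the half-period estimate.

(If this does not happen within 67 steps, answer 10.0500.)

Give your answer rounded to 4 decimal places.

Answer: 3.4500

Derivation:
Step 0: x=[5.3000] v=[0.0000]
Step 1: x=[5.2409] v=[-0.3938]
Step 2: x=[5.1239] v=[-0.7798]
Step 3: x=[4.9513] v=[-1.1504]
Step 4: x=[4.7265] v=[-1.4984]
Step 5: x=[4.4540] v=[-1.8169]
Step 6: x=[4.1391] v=[-2.0996]
Step 7: x=[3.7880] v=[-2.3410]
Step 8: x=[3.4076] v=[-2.5363]
Step 9: x=[3.0053] v=[-2.6817]
Step 10: x=[2.5892] v=[-2.7743]
Step 11: x=[2.1674] v=[-2.8123]
Step 12: x=[1.7482] v=[-2.7949]
Step 13: x=[1.3398] v=[-2.7225]
Step 14: x=[0.9503] v=[-2.5965]
Step 15: x=[0.5874] v=[-2.4194]
Step 16: x=[0.2582] v=[-2.1946]
Step 17: x=[-0.0308] v=[-1.9266]
Step 18: x=[-0.2739] v=[-1.6207]
Step 19: x=[-0.4663] v=[-1.2829]
Step 20: x=[-0.6043] v=[-0.9198]
Step 21: x=[-0.6851] v=[-0.5386]
Step 22: x=[-0.7071] v=[-0.1468]
Step 23: x=[-0.6699] v=[0.2479]
First v>=0 after going negative at step 23, time=3.4500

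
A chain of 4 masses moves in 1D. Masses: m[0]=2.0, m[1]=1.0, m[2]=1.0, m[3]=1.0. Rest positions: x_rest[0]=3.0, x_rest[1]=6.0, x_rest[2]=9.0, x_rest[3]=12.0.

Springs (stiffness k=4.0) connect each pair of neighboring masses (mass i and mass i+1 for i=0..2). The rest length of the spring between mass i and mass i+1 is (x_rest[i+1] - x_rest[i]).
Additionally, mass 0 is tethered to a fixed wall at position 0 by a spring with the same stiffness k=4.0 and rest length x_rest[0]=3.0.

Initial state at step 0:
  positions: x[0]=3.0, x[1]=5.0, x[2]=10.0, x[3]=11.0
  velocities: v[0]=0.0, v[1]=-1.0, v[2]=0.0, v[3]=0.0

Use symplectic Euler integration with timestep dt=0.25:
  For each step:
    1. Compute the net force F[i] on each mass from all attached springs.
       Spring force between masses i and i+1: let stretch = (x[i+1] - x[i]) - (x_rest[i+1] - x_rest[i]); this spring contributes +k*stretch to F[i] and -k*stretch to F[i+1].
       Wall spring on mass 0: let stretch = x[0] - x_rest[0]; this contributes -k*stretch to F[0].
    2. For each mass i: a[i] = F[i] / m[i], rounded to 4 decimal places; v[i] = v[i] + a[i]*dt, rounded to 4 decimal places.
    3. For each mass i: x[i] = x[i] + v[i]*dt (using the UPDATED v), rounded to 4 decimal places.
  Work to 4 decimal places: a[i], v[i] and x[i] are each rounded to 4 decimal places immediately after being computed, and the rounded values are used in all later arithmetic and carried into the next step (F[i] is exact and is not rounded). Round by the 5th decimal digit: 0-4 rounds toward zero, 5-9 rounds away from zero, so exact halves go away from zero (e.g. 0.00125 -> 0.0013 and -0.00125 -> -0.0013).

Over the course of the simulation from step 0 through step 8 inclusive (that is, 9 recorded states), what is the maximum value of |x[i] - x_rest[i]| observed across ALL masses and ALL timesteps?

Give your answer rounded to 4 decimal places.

Step 0: x=[3.0000 5.0000 10.0000 11.0000] v=[0.0000 -1.0000 0.0000 0.0000]
Step 1: x=[2.8750 5.5000 9.0000 11.5000] v=[-0.5000 2.0000 -4.0000 2.0000]
Step 2: x=[2.7188 6.2188 7.7500 12.1250] v=[-0.6250 2.8750 -5.0000 2.5000]
Step 3: x=[2.6602 6.4454 7.2110 12.4063] v=[-0.2344 0.9062 -2.1562 1.1250]
Step 4: x=[2.7422 5.9171 7.7794 12.1387] v=[0.3281 -2.1134 2.2735 -1.0703]
Step 5: x=[2.8783 5.0606 8.9720 11.5313] v=[0.5445 -3.4260 4.7705 -2.4296]
Step 6: x=[2.9274 4.6364 9.8266 11.0341] v=[0.1965 -1.6969 3.4184 -1.9889]
Step 7: x=[2.8242 5.0825 9.6855 10.9850] v=[-0.4127 1.7843 -0.5643 -0.1964]
Step 8: x=[2.6503 6.1148 8.7186 11.3610] v=[-0.6957 4.1290 -3.8678 1.5041]
Max displacement = 1.7890

Answer: 1.7890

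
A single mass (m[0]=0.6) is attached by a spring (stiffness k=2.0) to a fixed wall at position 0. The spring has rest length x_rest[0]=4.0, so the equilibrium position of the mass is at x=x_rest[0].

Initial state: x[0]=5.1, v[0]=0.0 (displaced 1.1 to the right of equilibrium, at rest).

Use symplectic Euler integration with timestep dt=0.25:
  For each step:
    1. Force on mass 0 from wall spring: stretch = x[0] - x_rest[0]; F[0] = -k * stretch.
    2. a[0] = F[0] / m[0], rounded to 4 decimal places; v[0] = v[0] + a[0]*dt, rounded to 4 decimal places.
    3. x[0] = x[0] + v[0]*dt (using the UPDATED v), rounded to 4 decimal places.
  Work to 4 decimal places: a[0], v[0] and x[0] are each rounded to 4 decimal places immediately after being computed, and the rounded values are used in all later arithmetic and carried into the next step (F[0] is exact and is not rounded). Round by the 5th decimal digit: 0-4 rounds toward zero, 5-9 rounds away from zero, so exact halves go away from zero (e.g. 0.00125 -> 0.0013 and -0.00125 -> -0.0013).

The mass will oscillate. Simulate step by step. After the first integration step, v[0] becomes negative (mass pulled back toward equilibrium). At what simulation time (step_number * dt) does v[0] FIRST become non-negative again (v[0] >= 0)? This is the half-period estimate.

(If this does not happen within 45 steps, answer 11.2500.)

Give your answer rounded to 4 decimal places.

Answer: 1.7500

Derivation:
Step 0: x=[5.1000] v=[0.0000]
Step 1: x=[4.8708] v=[-0.9167]
Step 2: x=[4.4602] v=[-1.6424]
Step 3: x=[3.9537] v=[-2.0259]
Step 4: x=[3.4569] v=[-1.9873]
Step 5: x=[3.0732] v=[-1.5347]
Step 6: x=[2.8826] v=[-0.7624]
Step 7: x=[2.9248] v=[0.1688]
First v>=0 after going negative at step 7, time=1.7500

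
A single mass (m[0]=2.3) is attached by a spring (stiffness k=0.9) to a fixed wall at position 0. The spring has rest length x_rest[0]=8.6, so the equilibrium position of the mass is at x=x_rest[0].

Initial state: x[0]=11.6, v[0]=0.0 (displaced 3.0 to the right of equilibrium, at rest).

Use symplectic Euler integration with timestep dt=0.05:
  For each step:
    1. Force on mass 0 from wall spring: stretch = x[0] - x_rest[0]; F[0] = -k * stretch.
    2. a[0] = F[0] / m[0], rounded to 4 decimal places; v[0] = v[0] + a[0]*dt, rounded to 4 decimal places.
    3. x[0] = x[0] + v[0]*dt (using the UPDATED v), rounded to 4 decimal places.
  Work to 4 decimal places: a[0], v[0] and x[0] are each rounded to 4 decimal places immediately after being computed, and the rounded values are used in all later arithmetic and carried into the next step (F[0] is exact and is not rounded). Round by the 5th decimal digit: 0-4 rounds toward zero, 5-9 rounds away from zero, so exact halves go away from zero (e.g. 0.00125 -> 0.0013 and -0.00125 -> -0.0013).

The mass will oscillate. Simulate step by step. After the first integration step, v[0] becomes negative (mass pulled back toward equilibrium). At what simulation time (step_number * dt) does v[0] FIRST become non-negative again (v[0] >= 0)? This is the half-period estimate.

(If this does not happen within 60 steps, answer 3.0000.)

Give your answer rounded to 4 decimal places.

Step 0: x=[11.6000] v=[0.0000]
Step 1: x=[11.5971] v=[-0.0587]
Step 2: x=[11.5912] v=[-0.1173]
Step 3: x=[11.5824] v=[-0.1758]
Step 4: x=[11.5707] v=[-0.2342]
Step 5: x=[11.5561] v=[-0.2923]
Step 6: x=[11.5386] v=[-0.3501]
Step 7: x=[11.5182] v=[-0.4076]
Step 8: x=[11.4950] v=[-0.4647]
Step 9: x=[11.4689] v=[-0.5213]
Step 10: x=[11.4400] v=[-0.5774]
Step 11: x=[11.4084] v=[-0.6330]
Step 12: x=[11.3740] v=[-0.6879]
Step 13: x=[11.3369] v=[-0.7422]
Step 14: x=[11.2971] v=[-0.7958]
Step 15: x=[11.2547] v=[-0.8486]
Step 16: x=[11.2097] v=[-0.9005]
Step 17: x=[11.1621] v=[-0.9516]
Step 18: x=[11.1120] v=[-1.0017]
Step 19: x=[11.0595] v=[-1.0509]
Step 20: x=[11.0046] v=[-1.0990]
Step 21: x=[10.9473] v=[-1.1460]
Step 22: x=[10.8877] v=[-1.1919]
Step 23: x=[10.8259] v=[-1.2367]
Step 24: x=[10.7619] v=[-1.2803]
Step 25: x=[10.6958] v=[-1.3226]
Step 26: x=[10.6276] v=[-1.3636]
Step 27: x=[10.5574] v=[-1.4033]
Step 28: x=[10.4853] v=[-1.4416]
Step 29: x=[10.4114] v=[-1.4785]
Step 30: x=[10.3357] v=[-1.5139]
Step 31: x=[10.2583] v=[-1.5479]
Step 32: x=[10.1793] v=[-1.5803]
Step 33: x=[10.0987] v=[-1.6112]
Step 34: x=[10.0167] v=[-1.6405]
Step 35: x=[9.9333] v=[-1.6682]
Step 36: x=[9.8486] v=[-1.6943]
Step 37: x=[9.7627] v=[-1.7187]
Step 38: x=[9.6756] v=[-1.7415]
Step 39: x=[9.5875] v=[-1.7625]
Step 40: x=[9.4984] v=[-1.7818]
Step 41: x=[9.4084] v=[-1.7994]
Step 42: x=[9.3176] v=[-1.8152]
Step 43: x=[9.2261] v=[-1.8292]
Step 44: x=[9.1340] v=[-1.8415]
Step 45: x=[9.0414] v=[-1.8520]
Step 46: x=[8.9484] v=[-1.8606]
Step 47: x=[8.8550] v=[-1.8674]
Step 48: x=[8.7614] v=[-1.8724]
Step 49: x=[8.6676] v=[-1.8756]
Step 50: x=[8.5738] v=[-1.8769]
Step 51: x=[8.4800] v=[-1.8764]
Step 52: x=[8.3863] v=[-1.8741]
Step 53: x=[8.2928] v=[-1.8699]
Step 54: x=[8.1996] v=[-1.8639]
Step 55: x=[8.1068] v=[-1.8561]
Step 56: x=[8.0145] v=[-1.8465]
Step 57: x=[7.9228] v=[-1.8350]
Step 58: x=[7.8317] v=[-1.8218]
Step 59: x=[7.7414] v=[-1.8068]
Step 60: x=[7.6519] v=[-1.7900]
v[0] did not become non-negative within 60 steps; using fallback time=3.0000

Answer: 3.0000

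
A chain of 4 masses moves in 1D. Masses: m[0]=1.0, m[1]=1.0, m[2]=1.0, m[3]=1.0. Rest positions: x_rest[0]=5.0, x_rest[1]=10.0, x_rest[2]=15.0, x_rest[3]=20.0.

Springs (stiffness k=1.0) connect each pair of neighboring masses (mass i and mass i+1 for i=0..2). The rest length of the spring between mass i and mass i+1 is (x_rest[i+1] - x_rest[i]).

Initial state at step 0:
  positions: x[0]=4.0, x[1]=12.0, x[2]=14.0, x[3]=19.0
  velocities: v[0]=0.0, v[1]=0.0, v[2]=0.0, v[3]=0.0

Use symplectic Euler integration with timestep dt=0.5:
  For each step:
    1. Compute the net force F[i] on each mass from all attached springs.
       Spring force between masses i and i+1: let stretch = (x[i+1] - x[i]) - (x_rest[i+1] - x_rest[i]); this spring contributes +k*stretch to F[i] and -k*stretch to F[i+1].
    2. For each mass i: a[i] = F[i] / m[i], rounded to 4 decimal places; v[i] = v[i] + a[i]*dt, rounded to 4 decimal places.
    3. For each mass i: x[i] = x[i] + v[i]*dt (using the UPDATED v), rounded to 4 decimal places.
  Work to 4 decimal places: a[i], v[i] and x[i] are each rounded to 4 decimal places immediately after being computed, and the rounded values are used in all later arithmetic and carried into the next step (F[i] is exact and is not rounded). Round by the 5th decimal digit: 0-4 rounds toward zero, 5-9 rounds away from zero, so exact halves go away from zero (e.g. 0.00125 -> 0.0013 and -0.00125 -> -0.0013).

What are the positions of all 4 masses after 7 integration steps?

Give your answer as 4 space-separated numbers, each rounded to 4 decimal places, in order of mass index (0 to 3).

Step 0: x=[4.0000 12.0000 14.0000 19.0000] v=[0.0000 0.0000 0.0000 0.0000]
Step 1: x=[4.7500 10.5000 14.7500 19.0000] v=[1.5000 -3.0000 1.5000 0.0000]
Step 2: x=[5.6875 8.6250 15.5000 19.1875] v=[1.8750 -3.7500 1.5000 0.3750]
Step 3: x=[6.1094 7.7344 15.4531 19.7032] v=[0.8438 -1.7813 -0.0938 1.0313]
Step 4: x=[5.6876 8.3672 14.5391 20.4064] v=[-0.8437 1.2656 -1.8281 1.4063]
Step 5: x=[4.6857 9.8731 13.5489 20.8928] v=[-2.0039 3.0118 -1.9804 0.9727]
Step 6: x=[3.7306 11.0011 13.4757 20.7932] v=[-1.9102 2.2560 -0.1464 -0.1993]
Step 7: x=[3.3431 10.9301 14.6133 20.1142] v=[-0.7750 -0.1420 2.2751 -1.3581]

Answer: 3.3431 10.9301 14.6133 20.1142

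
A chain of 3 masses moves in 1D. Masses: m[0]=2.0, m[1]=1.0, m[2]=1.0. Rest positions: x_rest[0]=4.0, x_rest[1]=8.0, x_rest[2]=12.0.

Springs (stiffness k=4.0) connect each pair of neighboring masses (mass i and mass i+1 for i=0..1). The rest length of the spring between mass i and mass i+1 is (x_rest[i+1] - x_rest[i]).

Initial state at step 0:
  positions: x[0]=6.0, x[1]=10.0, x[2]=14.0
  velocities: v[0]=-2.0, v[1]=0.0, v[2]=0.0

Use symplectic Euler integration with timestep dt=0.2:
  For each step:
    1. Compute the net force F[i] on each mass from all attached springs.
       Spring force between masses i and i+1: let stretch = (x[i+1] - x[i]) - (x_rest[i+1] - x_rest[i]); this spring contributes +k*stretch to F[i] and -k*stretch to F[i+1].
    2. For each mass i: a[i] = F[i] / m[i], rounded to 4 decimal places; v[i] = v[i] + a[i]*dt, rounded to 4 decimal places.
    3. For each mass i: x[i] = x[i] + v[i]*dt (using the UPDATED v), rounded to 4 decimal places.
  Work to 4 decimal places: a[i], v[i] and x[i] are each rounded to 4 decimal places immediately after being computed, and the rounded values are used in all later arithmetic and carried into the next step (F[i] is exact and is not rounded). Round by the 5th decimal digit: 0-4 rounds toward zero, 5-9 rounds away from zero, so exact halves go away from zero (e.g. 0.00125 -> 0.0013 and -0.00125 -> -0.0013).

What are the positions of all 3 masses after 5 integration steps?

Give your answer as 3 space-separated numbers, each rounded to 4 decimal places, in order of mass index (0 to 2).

Answer: 4.4989 9.1740 13.8281

Derivation:
Step 0: x=[6.0000 10.0000 14.0000] v=[-2.0000 0.0000 0.0000]
Step 1: x=[5.6000 10.0000 14.0000] v=[-2.0000 0.0000 0.0000]
Step 2: x=[5.2320 9.9360 14.0000] v=[-1.8400 -0.3200 0.0000]
Step 3: x=[4.9203 9.7696 13.9898] v=[-1.5584 -0.8320 -0.0512]
Step 4: x=[4.6766 9.5025 13.9443] v=[-1.2187 -1.3353 -0.2274]
Step 5: x=[4.4989 9.1740 13.8281] v=[-0.8883 -1.6426 -0.5808]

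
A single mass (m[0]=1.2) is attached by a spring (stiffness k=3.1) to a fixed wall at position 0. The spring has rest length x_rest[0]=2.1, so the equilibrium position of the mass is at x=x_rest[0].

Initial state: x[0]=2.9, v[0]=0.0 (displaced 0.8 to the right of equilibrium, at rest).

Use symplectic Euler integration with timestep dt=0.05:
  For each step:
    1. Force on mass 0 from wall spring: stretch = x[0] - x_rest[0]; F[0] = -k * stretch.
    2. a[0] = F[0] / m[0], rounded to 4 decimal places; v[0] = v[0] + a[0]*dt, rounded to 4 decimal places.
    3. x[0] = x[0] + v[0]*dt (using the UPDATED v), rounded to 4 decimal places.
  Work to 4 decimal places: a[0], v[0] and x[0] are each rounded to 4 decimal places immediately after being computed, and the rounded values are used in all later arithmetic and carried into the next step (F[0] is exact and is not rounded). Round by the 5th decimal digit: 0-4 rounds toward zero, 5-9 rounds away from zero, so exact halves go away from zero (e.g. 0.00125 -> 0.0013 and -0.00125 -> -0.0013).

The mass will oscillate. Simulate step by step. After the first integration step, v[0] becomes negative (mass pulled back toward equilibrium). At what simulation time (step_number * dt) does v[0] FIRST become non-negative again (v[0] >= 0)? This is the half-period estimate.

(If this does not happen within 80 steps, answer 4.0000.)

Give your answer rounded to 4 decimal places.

Answer: 2.0000

Derivation:
Step 0: x=[2.9000] v=[0.0000]
Step 1: x=[2.8948] v=[-0.1033]
Step 2: x=[2.8845] v=[-0.2060]
Step 3: x=[2.8691] v=[-0.3073]
Step 4: x=[2.8488] v=[-0.4066]
Step 5: x=[2.8236] v=[-0.5033]
Step 6: x=[2.7938] v=[-0.5968]
Step 7: x=[2.7595] v=[-0.6864]
Step 8: x=[2.7209] v=[-0.7716]
Step 9: x=[2.6783] v=[-0.8518]
Step 10: x=[2.6320] v=[-0.9265]
Step 11: x=[2.5822] v=[-0.9952]
Step 12: x=[2.5293] v=[-1.0575]
Step 13: x=[2.4737] v=[-1.1130]
Step 14: x=[2.4156] v=[-1.1613]
Step 15: x=[2.3555] v=[-1.2021]
Step 16: x=[2.2937] v=[-1.2351]
Step 17: x=[2.2307] v=[-1.2601]
Step 18: x=[2.1669] v=[-1.2770]
Step 19: x=[2.1026] v=[-1.2856]
Step 20: x=[2.0383] v=[-1.2859]
Step 21: x=[1.9744] v=[-1.2779]
Step 22: x=[1.9113] v=[-1.2617]
Step 23: x=[1.8494] v=[-1.2373]
Step 24: x=[1.7892] v=[-1.2049]
Step 25: x=[1.7310] v=[-1.1648]
Step 26: x=[1.6751] v=[-1.1171]
Step 27: x=[1.6220] v=[-1.0622]
Step 28: x=[1.5720] v=[-1.0005]
Step 29: x=[1.5254] v=[-0.9323]
Step 30: x=[1.4825] v=[-0.8581]
Step 31: x=[1.4436] v=[-0.7783]
Step 32: x=[1.4089] v=[-0.6935]
Step 33: x=[1.3787] v=[-0.6042]
Step 34: x=[1.3532] v=[-0.5110]
Step 35: x=[1.3325] v=[-0.4145]
Step 36: x=[1.3167] v=[-0.3154]
Step 37: x=[1.3060] v=[-0.2142]
Step 38: x=[1.3004] v=[-0.1116]
Step 39: x=[1.3000] v=[-0.0083]
Step 40: x=[1.3048] v=[0.0950]
First v>=0 after going negative at step 40, time=2.0000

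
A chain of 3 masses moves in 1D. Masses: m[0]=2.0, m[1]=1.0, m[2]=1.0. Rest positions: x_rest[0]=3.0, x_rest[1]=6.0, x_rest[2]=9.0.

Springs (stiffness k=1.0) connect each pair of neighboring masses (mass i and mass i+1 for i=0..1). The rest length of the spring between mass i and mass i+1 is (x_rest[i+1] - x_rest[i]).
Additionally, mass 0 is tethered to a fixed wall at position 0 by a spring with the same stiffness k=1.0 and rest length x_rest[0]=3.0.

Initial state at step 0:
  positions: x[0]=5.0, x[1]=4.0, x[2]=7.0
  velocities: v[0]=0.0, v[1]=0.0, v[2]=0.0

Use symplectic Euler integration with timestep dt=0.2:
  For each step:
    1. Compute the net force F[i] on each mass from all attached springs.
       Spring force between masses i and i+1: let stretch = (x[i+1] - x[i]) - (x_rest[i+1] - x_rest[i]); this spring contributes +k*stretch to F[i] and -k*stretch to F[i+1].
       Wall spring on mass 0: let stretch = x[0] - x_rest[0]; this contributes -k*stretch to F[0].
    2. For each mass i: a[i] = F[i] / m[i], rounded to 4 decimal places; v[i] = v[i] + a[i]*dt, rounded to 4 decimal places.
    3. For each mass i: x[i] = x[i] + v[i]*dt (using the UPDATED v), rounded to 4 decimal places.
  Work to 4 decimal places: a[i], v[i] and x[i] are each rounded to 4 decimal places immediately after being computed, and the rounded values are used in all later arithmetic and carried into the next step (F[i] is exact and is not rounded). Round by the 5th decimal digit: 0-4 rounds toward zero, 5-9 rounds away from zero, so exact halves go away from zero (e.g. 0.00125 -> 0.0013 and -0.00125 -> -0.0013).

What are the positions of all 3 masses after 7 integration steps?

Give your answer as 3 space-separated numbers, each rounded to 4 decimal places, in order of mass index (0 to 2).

Answer: 2.5173 6.6437 7.6235

Derivation:
Step 0: x=[5.0000 4.0000 7.0000] v=[0.0000 0.0000 0.0000]
Step 1: x=[4.8800 4.1600 7.0000] v=[-0.6000 0.8000 0.0000]
Step 2: x=[4.6480 4.4624 7.0064] v=[-1.1600 1.5120 0.0320]
Step 3: x=[4.3193 4.8740 7.0310] v=[-1.6434 2.0579 0.1232]
Step 4: x=[3.9153 5.3497 7.0894] v=[-2.0199 2.3784 0.2918]
Step 5: x=[3.4617 5.8376 7.1982] v=[-2.2680 2.4395 0.5439]
Step 6: x=[2.9864 6.2849 7.3726] v=[-2.3766 2.2364 0.8718]
Step 7: x=[2.5173 6.6437 7.6235] v=[-2.3454 1.7942 1.2543]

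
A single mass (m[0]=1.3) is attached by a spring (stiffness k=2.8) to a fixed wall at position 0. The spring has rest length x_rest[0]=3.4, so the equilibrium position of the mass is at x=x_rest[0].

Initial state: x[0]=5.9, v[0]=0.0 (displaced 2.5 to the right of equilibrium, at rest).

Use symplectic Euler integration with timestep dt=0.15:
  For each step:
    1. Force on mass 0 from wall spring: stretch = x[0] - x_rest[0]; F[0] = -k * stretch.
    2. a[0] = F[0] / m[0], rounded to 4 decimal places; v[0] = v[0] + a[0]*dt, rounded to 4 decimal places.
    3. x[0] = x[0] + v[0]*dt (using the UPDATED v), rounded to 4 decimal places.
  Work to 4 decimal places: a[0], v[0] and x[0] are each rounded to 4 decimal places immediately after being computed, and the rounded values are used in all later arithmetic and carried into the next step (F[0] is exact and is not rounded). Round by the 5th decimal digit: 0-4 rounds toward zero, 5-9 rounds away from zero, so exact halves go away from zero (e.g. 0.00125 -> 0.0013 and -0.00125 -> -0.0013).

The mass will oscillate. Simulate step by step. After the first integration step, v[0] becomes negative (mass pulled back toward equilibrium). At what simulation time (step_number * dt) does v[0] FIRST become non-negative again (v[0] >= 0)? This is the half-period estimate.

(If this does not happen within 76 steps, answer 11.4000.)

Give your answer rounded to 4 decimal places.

Answer: 2.2500

Derivation:
Step 0: x=[5.9000] v=[0.0000]
Step 1: x=[5.7788] v=[-0.8077]
Step 2: x=[5.5424] v=[-1.5762]
Step 3: x=[5.2021] v=[-2.2684]
Step 4: x=[4.7745] v=[-2.8506]
Step 5: x=[4.2803] v=[-3.2947]
Step 6: x=[3.7434] v=[-3.5791]
Step 7: x=[3.1899] v=[-3.6900]
Step 8: x=[2.6466] v=[-3.6221]
Step 9: x=[2.1398] v=[-3.3787]
Step 10: x=[1.6941] v=[-2.9716]
Step 11: x=[1.3310] v=[-2.4205]
Step 12: x=[1.0682] v=[-1.7521]
Step 13: x=[0.9184] v=[-0.9988]
Step 14: x=[0.8888] v=[-0.1971]
Step 15: x=[0.9809] v=[0.6142]
First v>=0 after going negative at step 15, time=2.2500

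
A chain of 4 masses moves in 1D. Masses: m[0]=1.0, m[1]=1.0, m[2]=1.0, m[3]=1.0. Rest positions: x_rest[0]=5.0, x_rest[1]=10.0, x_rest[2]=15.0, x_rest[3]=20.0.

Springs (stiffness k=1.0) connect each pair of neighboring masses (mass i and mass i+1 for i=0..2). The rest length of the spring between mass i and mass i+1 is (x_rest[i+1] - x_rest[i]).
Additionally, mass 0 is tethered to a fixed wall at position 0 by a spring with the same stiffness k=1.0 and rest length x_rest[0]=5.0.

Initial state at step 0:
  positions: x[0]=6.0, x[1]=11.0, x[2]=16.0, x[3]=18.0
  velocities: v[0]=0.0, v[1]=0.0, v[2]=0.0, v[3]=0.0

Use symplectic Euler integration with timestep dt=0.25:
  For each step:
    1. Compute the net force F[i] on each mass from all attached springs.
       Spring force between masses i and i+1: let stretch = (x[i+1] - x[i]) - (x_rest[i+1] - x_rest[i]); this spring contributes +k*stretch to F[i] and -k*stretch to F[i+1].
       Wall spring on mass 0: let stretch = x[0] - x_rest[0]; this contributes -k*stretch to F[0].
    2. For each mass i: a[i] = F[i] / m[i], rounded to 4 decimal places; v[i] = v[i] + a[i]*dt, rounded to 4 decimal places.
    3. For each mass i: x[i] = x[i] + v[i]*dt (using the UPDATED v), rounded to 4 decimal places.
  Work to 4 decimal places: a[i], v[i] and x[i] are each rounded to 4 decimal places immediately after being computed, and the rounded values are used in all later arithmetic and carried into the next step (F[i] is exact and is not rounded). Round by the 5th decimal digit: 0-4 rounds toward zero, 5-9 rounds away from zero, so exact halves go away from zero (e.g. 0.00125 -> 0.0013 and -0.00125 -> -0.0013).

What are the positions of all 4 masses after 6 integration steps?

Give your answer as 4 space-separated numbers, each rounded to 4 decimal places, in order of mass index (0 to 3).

Step 0: x=[6.0000 11.0000 16.0000 18.0000] v=[0.0000 0.0000 0.0000 0.0000]
Step 1: x=[5.9375 11.0000 15.8125 18.1875] v=[-0.2500 0.0000 -0.7500 0.7500]
Step 2: x=[5.8203 10.9844 15.4727 18.5391] v=[-0.4688 -0.0625 -1.3594 1.4063]
Step 3: x=[5.6621 10.9265 15.0440 19.0115] v=[-0.6329 -0.2315 -1.7149 1.8897]
Step 4: x=[5.4790 10.7970 14.6059 19.5485] v=[-0.7323 -0.5182 -1.7524 2.1478]
Step 5: x=[5.2859 10.5731 14.2387 20.0891] v=[-0.7726 -0.8955 -1.4690 2.1622]
Step 6: x=[5.0928 10.2479 14.0080 20.5765] v=[-0.7723 -1.3009 -0.9228 1.9496]

Answer: 5.0928 10.2479 14.0080 20.5765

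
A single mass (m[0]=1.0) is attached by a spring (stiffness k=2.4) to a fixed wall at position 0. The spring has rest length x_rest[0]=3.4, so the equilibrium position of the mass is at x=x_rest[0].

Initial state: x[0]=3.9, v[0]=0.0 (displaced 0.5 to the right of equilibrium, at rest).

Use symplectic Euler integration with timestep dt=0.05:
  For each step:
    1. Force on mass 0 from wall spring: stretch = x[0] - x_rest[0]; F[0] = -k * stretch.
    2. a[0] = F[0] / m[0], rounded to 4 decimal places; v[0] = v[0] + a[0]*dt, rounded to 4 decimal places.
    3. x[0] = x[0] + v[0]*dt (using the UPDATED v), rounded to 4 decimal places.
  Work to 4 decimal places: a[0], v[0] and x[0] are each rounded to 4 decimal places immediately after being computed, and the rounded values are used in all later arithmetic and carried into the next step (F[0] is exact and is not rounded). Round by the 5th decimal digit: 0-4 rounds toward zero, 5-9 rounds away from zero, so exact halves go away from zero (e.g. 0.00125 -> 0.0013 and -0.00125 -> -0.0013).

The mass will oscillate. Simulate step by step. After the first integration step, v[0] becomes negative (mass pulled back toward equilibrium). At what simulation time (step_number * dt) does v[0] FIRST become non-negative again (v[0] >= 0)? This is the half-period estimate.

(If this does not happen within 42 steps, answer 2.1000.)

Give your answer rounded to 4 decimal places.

Step 0: x=[3.9000] v=[0.0000]
Step 1: x=[3.8970] v=[-0.0600]
Step 2: x=[3.8910] v=[-0.1196]
Step 3: x=[3.8821] v=[-0.1785]
Step 4: x=[3.8703] v=[-0.2364]
Step 5: x=[3.8557] v=[-0.2928]
Step 6: x=[3.8383] v=[-0.3475]
Step 7: x=[3.8183] v=[-0.4001]
Step 8: x=[3.7958] v=[-0.4503]
Step 9: x=[3.7709] v=[-0.4978]
Step 10: x=[3.7438] v=[-0.5423]
Step 11: x=[3.7146] v=[-0.5836]
Step 12: x=[3.6835] v=[-0.6214]
Step 13: x=[3.6507] v=[-0.6554]
Step 14: x=[3.6164] v=[-0.6855]
Step 15: x=[3.5808] v=[-0.7115]
Step 16: x=[3.5441] v=[-0.7332]
Step 17: x=[3.5066] v=[-0.7505]
Step 18: x=[3.4684] v=[-0.7633]
Step 19: x=[3.4298] v=[-0.7715]
Step 20: x=[3.3910] v=[-0.7751]
Step 21: x=[3.3523] v=[-0.7740]
Step 22: x=[3.3139] v=[-0.7683]
Step 23: x=[3.2760] v=[-0.7580]
Step 24: x=[3.2388] v=[-0.7431]
Step 25: x=[3.2026] v=[-0.7238]
Step 26: x=[3.1676] v=[-0.7001]
Step 27: x=[3.1340] v=[-0.6722]
Step 28: x=[3.1020] v=[-0.6403]
Step 29: x=[3.0718] v=[-0.6045]
Step 30: x=[3.0435] v=[-0.5651]
Step 31: x=[3.0174] v=[-0.5223]
Step 32: x=[2.9936] v=[-0.4764]
Step 33: x=[2.9722] v=[-0.4276]
Step 34: x=[2.9534] v=[-0.3763]
Step 35: x=[2.9373] v=[-0.3227]
Step 36: x=[2.9239] v=[-0.2672]
Step 37: x=[2.9134] v=[-0.2101]
Step 38: x=[2.9058] v=[-0.1517]
Step 39: x=[2.9012] v=[-0.0924]
Step 40: x=[2.8996] v=[-0.0325]
Step 41: x=[2.9010] v=[0.0276]
First v>=0 after going negative at step 41, time=2.0500

Answer: 2.0500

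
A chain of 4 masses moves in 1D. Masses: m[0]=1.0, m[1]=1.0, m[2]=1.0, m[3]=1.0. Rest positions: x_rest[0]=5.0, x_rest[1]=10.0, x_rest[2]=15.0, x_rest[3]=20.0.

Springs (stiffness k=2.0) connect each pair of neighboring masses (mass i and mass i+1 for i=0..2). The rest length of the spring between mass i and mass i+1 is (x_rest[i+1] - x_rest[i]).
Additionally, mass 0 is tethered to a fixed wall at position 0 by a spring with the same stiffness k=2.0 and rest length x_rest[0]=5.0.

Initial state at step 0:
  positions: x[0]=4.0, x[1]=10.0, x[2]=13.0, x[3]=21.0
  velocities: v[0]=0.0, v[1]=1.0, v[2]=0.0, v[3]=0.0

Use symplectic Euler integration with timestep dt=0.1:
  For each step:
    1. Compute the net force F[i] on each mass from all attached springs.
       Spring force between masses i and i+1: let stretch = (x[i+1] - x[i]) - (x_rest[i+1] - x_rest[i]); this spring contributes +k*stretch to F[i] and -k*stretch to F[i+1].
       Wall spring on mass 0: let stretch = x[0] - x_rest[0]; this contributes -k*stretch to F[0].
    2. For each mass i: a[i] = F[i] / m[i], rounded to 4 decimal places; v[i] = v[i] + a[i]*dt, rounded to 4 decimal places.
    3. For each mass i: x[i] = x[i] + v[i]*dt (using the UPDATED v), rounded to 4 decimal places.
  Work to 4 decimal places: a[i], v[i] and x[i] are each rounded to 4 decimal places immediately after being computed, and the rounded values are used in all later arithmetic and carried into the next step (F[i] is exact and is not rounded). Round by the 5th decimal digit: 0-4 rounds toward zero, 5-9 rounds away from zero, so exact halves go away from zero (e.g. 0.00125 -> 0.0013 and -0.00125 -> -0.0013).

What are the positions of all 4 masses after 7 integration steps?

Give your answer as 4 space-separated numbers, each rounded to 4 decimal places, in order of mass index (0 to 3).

Answer: 4.9031 9.4019 15.1714 19.6895

Derivation:
Step 0: x=[4.0000 10.0000 13.0000 21.0000] v=[0.0000 1.0000 0.0000 0.0000]
Step 1: x=[4.0400 10.0400 13.1000 20.9400] v=[0.4000 0.4000 1.0000 -0.6000]
Step 2: x=[4.1192 10.0212 13.2956 20.8232] v=[0.7920 -0.1880 1.9560 -1.1680]
Step 3: x=[4.2341 9.9499 13.5763 20.6559] v=[1.1486 -0.7135 2.8066 -1.6735]
Step 4: x=[4.3786 9.8368 13.9260 20.4470] v=[1.4449 -1.1314 3.4972 -2.0894]
Step 5: x=[4.5447 9.6963 14.3244 20.2076] v=[1.6608 -1.4052 3.9836 -2.3936]
Step 6: x=[4.7229 9.5453 14.7479 19.9506] v=[1.7822 -1.5099 4.2346 -2.5702]
Step 7: x=[4.9031 9.4019 15.1714 19.6895] v=[1.8021 -1.4339 4.2346 -2.6107]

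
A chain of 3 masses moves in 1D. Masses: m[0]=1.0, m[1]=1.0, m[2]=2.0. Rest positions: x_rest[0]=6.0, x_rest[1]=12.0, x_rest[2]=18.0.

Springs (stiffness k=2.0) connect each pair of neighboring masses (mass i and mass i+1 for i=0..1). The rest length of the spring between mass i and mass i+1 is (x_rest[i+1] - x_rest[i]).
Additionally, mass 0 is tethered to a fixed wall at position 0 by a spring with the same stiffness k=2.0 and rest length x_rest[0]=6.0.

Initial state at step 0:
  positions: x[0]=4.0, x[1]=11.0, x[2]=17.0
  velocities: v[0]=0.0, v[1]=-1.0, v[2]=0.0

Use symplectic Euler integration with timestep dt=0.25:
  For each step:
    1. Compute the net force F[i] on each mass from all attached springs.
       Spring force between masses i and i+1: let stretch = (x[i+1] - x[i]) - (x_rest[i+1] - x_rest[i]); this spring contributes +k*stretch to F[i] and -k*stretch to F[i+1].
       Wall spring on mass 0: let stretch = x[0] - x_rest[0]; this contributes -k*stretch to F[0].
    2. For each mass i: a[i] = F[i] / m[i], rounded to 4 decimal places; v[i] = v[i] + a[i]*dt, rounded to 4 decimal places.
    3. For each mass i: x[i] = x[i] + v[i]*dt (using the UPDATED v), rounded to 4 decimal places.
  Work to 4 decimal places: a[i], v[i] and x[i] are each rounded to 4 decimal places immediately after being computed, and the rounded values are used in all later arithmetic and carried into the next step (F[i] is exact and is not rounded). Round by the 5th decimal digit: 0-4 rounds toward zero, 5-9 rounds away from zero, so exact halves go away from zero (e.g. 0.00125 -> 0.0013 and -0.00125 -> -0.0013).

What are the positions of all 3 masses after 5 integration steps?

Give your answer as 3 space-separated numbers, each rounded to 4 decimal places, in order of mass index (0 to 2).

Step 0: x=[4.0000 11.0000 17.0000] v=[0.0000 -1.0000 0.0000]
Step 1: x=[4.3750 10.6250 17.0000] v=[1.5000 -1.5000 0.0000]
Step 2: x=[4.9844 10.2656 16.9766] v=[2.4375 -1.4375 -0.0938]
Step 3: x=[5.6309 10.0850 16.9087] v=[2.5859 -0.7226 -0.2716]
Step 4: x=[6.1303 10.2006 16.7893] v=[1.9975 0.4622 -0.4775]
Step 5: x=[6.3722 10.6310 16.6331] v=[0.9675 1.7214 -0.6247]

Answer: 6.3722 10.6310 16.6331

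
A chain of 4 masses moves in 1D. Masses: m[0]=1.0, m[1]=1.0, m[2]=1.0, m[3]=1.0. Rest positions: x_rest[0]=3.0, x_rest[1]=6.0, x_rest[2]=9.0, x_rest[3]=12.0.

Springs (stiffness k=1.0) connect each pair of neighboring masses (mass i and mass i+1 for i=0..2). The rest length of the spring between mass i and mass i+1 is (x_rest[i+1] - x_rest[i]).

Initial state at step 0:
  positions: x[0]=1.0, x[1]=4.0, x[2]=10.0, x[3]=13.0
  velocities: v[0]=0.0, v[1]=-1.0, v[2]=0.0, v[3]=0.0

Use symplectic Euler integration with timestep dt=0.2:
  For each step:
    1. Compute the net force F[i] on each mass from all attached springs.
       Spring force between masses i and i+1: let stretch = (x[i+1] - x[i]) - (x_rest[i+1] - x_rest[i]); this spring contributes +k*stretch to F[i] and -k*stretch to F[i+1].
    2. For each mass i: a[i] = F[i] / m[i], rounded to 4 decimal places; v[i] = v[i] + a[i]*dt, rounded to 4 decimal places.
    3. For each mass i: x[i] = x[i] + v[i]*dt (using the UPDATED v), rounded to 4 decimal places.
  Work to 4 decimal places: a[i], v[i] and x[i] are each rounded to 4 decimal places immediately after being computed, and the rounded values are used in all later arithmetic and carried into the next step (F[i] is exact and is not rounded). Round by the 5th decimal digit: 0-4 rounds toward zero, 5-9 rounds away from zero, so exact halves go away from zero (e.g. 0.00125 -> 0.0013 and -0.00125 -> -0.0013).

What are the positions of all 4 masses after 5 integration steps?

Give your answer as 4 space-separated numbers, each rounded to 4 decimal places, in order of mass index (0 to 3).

Answer: 1.0067 4.6290 8.5179 12.8463

Derivation:
Step 0: x=[1.0000 4.0000 10.0000 13.0000] v=[0.0000 -1.0000 0.0000 0.0000]
Step 1: x=[1.0000 3.9200 9.8800 13.0000] v=[0.0000 -0.4000 -0.6000 0.0000]
Step 2: x=[0.9968 3.9616 9.6464 12.9952] v=[-0.0160 0.2080 -1.1680 -0.0240]
Step 3: x=[0.9922 4.1120 9.3194 12.9764] v=[-0.0230 0.7520 -1.6352 -0.0938]
Step 4: x=[0.9924 4.3459 8.9303 12.9314] v=[0.0010 1.1695 -1.9453 -0.2252]
Step 5: x=[1.0067 4.6290 8.5179 12.8463] v=[0.0717 1.4157 -2.0620 -0.4254]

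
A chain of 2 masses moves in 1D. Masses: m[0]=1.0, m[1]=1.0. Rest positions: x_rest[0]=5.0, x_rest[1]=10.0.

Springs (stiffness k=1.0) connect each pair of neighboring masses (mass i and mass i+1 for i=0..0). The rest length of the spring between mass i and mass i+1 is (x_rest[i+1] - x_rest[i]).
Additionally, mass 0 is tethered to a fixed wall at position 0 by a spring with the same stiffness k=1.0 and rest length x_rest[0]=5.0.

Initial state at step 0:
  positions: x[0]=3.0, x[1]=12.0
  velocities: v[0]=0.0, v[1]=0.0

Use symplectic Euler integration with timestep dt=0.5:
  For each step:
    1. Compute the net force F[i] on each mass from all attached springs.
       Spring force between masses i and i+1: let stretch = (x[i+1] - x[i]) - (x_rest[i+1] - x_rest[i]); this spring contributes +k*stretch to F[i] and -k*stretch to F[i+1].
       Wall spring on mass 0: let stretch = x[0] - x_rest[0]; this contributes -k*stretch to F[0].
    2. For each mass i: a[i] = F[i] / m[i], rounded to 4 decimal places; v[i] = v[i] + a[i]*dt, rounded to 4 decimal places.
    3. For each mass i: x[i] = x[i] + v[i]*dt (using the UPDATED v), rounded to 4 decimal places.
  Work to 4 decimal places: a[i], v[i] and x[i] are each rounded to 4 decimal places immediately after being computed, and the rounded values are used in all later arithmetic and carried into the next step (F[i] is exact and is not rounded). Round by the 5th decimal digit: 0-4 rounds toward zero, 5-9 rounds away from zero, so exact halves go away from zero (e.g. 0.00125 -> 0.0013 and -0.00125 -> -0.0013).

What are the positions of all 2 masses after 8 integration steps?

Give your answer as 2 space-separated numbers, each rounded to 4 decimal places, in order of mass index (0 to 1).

Step 0: x=[3.0000 12.0000] v=[0.0000 0.0000]
Step 1: x=[4.5000 11.0000] v=[3.0000 -2.0000]
Step 2: x=[6.5000 9.6250] v=[4.0000 -2.7500]
Step 3: x=[7.6563 8.7188] v=[2.3125 -1.8125]
Step 4: x=[7.1641 8.7970] v=[-0.9844 0.1563]
Step 5: x=[5.2891 9.7170] v=[-3.7500 1.8399]
Step 6: x=[3.1988 10.7800] v=[-4.1806 2.1260]
Step 7: x=[2.2041 11.1977] v=[-1.9894 0.8354]
Step 8: x=[2.9068 10.6170] v=[1.4054 -1.1614]

Answer: 2.9068 10.6170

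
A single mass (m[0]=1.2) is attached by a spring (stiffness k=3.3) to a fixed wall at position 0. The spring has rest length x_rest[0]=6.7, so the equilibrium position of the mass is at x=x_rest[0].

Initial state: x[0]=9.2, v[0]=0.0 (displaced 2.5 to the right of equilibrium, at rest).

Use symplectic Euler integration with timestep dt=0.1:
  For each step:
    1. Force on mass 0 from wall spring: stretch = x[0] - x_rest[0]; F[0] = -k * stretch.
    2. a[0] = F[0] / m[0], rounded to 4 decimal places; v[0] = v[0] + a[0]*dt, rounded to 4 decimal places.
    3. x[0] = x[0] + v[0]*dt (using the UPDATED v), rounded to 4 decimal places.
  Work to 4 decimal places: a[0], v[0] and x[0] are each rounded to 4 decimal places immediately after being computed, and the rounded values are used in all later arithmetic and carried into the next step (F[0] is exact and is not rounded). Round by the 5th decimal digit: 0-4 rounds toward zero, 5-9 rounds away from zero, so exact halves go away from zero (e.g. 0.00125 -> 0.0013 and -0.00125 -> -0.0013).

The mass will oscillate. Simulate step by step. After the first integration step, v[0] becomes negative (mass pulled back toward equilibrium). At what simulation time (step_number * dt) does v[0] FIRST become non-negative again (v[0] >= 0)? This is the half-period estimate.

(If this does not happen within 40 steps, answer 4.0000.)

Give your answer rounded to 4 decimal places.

Step 0: x=[9.2000] v=[0.0000]
Step 1: x=[9.1313] v=[-0.6875]
Step 2: x=[8.9957] v=[-1.3561]
Step 3: x=[8.7970] v=[-1.9874]
Step 4: x=[8.5406] v=[-2.5641]
Step 5: x=[8.2336] v=[-3.0703]
Step 6: x=[7.8844] v=[-3.4920]
Step 7: x=[7.5026] v=[-3.8177]
Step 8: x=[7.0988] v=[-4.0384]
Step 9: x=[6.6840] v=[-4.1481]
Step 10: x=[6.2696] v=[-4.1437]
Step 11: x=[5.8671] v=[-4.0253]
Step 12: x=[5.4875] v=[-3.7963]
Step 13: x=[5.1412] v=[-3.4629]
Step 14: x=[4.8378] v=[-3.0342]
Step 15: x=[4.5856] v=[-2.5221]
Step 16: x=[4.3915] v=[-1.9406]
Step 17: x=[4.2609] v=[-1.3058]
Step 18: x=[4.1974] v=[-0.6351]
Step 19: x=[4.2027] v=[0.0531]
First v>=0 after going negative at step 19, time=1.9000

Answer: 1.9000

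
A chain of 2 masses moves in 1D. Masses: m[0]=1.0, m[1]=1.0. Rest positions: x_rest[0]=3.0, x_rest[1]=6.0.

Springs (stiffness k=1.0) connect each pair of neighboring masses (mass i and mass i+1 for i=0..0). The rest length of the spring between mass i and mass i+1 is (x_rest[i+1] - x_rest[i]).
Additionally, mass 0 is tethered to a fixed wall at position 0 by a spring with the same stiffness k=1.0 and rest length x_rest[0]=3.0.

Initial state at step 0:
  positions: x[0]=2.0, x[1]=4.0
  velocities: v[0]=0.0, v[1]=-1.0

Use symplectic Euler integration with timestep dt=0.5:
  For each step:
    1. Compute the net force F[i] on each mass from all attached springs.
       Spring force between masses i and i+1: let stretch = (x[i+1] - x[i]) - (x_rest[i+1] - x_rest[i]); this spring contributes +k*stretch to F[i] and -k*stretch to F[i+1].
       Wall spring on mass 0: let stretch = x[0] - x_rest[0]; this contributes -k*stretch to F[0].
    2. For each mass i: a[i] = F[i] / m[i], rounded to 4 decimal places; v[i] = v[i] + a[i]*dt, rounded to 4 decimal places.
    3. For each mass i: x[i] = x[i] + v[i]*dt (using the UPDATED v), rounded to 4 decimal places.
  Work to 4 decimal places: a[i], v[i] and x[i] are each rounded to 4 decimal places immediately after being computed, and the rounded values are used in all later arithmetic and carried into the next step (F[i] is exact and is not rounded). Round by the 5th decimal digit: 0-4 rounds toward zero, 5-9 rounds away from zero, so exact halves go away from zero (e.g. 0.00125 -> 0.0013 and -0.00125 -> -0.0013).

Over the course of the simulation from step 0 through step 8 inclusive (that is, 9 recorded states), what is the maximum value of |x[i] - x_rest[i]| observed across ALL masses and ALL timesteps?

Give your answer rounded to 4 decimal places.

Answer: 2.2500

Derivation:
Step 0: x=[2.0000 4.0000] v=[0.0000 -1.0000]
Step 1: x=[2.0000 3.7500] v=[0.0000 -0.5000]
Step 2: x=[1.9375 3.8125] v=[-0.1250 0.1250]
Step 3: x=[1.8594 4.1563] v=[-0.1563 0.6875]
Step 4: x=[1.8907 4.6759] v=[0.0625 1.0391]
Step 5: x=[2.1456 5.2492] v=[0.5098 1.1465]
Step 6: x=[2.6400 5.7966] v=[0.9888 1.0947]
Step 7: x=[3.2636 6.3048] v=[1.2471 1.0164]
Step 8: x=[3.8316 6.8027] v=[1.1359 0.9958]
Max displacement = 2.2500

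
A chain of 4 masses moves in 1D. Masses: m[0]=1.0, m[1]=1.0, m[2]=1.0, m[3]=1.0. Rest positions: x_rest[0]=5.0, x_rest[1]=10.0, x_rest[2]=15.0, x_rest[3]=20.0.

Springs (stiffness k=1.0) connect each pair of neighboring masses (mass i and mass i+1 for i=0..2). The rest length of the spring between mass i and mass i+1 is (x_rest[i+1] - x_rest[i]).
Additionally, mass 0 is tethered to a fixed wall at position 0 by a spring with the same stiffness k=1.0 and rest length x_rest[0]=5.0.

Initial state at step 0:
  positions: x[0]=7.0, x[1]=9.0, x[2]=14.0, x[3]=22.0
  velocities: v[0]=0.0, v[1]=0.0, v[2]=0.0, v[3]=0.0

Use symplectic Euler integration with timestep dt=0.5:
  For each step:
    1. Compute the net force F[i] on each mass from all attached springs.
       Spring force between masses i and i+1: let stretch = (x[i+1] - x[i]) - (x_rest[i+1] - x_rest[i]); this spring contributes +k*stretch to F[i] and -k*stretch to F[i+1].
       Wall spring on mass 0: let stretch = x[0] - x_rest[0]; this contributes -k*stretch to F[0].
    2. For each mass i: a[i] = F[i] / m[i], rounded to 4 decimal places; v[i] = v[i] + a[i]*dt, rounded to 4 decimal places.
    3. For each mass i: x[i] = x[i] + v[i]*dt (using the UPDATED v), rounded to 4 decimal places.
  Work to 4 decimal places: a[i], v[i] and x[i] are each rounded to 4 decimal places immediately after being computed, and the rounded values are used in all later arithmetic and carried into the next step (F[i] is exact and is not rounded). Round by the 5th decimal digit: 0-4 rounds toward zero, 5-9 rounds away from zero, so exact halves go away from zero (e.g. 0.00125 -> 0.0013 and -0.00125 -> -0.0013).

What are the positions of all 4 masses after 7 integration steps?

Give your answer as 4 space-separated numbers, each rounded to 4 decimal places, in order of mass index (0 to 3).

Answer: 7.3941 9.5043 13.5500 21.0753

Derivation:
Step 0: x=[7.0000 9.0000 14.0000 22.0000] v=[0.0000 0.0000 0.0000 0.0000]
Step 1: x=[5.7500 9.7500 14.7500 21.2500] v=[-2.5000 1.5000 1.5000 -1.5000]
Step 2: x=[4.0625 10.7500 15.8750 20.1250] v=[-3.3750 2.0000 2.2500 -2.2500]
Step 3: x=[3.0313 11.3594 16.7813 19.1875] v=[-2.0625 1.2188 1.8125 -1.8750]
Step 4: x=[3.3243 11.2423 16.9337 18.8985] v=[0.5859 -0.2343 0.3047 -0.5781]
Step 5: x=[4.7657 10.5685 16.1544 19.3683] v=[2.8828 -1.3476 -1.5586 0.9395]
Step 6: x=[6.4664 9.8405 14.7821 20.2846] v=[3.4014 -1.4561 -2.7446 1.8326]
Step 7: x=[7.3941 9.5043 13.5500 21.0753] v=[1.8553 -0.6724 -2.4642 1.5814]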